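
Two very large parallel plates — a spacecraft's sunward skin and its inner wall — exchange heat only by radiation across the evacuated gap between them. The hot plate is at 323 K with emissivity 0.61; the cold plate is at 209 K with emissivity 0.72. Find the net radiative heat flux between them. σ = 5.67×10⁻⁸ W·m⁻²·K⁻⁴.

For two infinite grey parallel plates, q = σ(T₁⁴ − T₂⁴)/(1/ε₁ + 1/ε₂ − 1).
T₁⁴ − T₂⁴ = 1.088×10¹⁰ − 1.908×10⁹ = 8.977×10⁹ K⁴.
1/ε₁ + 1/ε₂ − 1 = 1.639 + 1.389 − 1 = 2.028.
q = 5.67×10⁻⁸ × 8.977×10⁹ / 2.028.

q ≈ 251 W/m²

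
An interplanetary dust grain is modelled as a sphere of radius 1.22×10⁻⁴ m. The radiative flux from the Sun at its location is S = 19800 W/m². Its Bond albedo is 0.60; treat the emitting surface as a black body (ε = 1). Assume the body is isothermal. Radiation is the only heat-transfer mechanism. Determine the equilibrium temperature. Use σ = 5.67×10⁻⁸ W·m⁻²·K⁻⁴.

At equilibrium, absorbed power = emitted power.
Absorbing cross-section = πr² = 4.676×10⁻⁸ m²; emitting surface = 4πr² = 1.870×10⁻⁷ m² (ratio 4).
(1−a)S·A_cross = εσ·A_surf·T⁴  ⇒  T⁴ = (1−a)S/(4σ).
T⁴ = 0.400·19800/(4·5.67×10⁻⁸) = 3.492×10¹⁰ K⁴.
T = (3.492×10¹⁰)^(1/4).

T ≈ 432 K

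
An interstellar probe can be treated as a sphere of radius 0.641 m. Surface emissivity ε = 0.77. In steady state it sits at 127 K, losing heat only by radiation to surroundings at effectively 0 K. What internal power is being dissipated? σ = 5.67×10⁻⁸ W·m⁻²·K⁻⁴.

Steady state: P = εσA T⁴.
A = 4πr² = 5.163 m²; T⁴ = (127)⁴ = 2.601×10⁸ K⁴.
P = 0.77 × 5.67×10⁻⁸ × 5.163 × 2.601×10⁸.

P ≈ 58.6 W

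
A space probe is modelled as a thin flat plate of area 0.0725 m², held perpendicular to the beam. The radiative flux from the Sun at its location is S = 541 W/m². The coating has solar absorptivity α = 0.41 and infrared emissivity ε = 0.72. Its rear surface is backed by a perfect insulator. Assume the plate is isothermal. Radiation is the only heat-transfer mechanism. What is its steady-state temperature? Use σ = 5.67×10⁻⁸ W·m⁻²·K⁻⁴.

T ≈ 271 K

At equilibrium, absorbed power = emitted power.
Absorbing cross-section = A = 0.07250 m²; emitting surface = A = 0.07250 m² (ratio 1).
αS·A_cross = εσ·A_surf·T⁴  ⇒  T⁴ = αS/(ε·1σ).
T⁴ = 0.410·541/(0.72·1·5.67×10⁻⁸) = 5.433×10⁹ K⁴.
T = (5.433×10⁹)^(1/4).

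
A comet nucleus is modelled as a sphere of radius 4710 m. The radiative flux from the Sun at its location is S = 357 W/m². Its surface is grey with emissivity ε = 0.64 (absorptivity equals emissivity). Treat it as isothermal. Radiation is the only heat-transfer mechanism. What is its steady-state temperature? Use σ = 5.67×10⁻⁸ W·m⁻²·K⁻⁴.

T ≈ 199 K

At equilibrium, absorbed power = emitted power.
Absorbing cross-section = πr² = 6.969×10⁷ m²; emitting surface = 4πr² = 2.788×10⁸ m² (ratio 4).
εS·A_cross = εσ·A_surf·T⁴  ⇒  T⁴ = S/(4σ)   (ε cancels).
T⁴ = 357/(4·5.67×10⁻⁸) = 1.574×10⁹ K⁴.
T = (1.574×10⁹)^(1/4).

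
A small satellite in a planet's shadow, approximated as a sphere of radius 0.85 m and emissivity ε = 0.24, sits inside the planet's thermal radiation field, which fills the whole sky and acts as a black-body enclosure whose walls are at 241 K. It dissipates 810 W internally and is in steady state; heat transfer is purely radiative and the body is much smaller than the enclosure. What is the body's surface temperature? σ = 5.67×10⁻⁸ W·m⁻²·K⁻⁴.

For a small grey body in a large enclosure, net radiated power = εσA(T⁴ − T_w⁴).
Steady state: P = εσA(T⁴ − T_w⁴) with A = 4πr² = 9.079 m².
T⁴ = P/(εσA) + T_w⁴ = 810/(0.24·5.67×10⁻⁸·9.079) + (241)⁴
    = 6.556×10⁹ + 3.373×10⁹ = 9.929×10⁹ K⁴.

T ≈ 316 K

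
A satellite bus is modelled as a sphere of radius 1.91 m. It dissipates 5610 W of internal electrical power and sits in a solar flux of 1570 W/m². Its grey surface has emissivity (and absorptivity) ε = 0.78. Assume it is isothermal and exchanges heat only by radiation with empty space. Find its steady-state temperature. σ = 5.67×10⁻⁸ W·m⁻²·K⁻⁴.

At steady state, absorbed solar power + internal power = radiated power.
Absorbed: α·S·A_cross = 0.78·1570·11.46 = 14030 W (cross-section πr²).
Total input = 14030 + 5610 = 19640 W.
Radiated: εσ·A_surf·T⁴ with A_surf = 4πr² = 45.84 m².
T⁴ = 19640/(0.78·5.67×10⁻⁸·45.84) = 9.689×10⁹ K⁴.

T ≈ 314 K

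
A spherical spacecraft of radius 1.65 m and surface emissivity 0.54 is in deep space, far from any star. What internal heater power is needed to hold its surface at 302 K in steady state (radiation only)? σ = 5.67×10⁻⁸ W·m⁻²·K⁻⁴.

P = εσ·4πr²·T⁴.
4πr² = 34.21 m²; T⁴ = 8.318×10⁹ K⁴.
P = 0.54·5.67×10⁻⁸·34.21·8.318×10⁹.

P ≈ 8710 W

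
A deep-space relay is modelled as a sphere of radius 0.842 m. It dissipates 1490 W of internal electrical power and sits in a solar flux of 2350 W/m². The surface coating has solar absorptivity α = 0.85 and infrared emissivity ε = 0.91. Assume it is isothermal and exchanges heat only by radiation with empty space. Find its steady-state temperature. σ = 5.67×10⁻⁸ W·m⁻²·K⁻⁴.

T ≈ 337 K

At steady state, absorbed solar power + internal power = radiated power.
Absorbed: α·S·A_cross = 0.85·2350·2.227 = 4449 W (cross-section πr²).
Total input = 4449 + 1490 = 5939 W.
Radiated: εσ·A_surf·T⁴ with A_surf = 4πr² = 8.909 m².
T⁴ = 5939/(0.91·5.67×10⁻⁸·8.909) = 1.292×10¹⁰ K⁴.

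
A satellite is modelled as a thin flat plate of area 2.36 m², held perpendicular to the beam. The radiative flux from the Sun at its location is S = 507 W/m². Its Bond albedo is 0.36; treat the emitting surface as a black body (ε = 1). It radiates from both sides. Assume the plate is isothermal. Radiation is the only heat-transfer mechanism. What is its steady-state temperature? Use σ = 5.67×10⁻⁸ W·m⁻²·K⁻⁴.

T ≈ 231 K

At equilibrium, absorbed power = emitted power.
Absorbing cross-section = A = 2.360 m²; emitting surface = 2A = 4.720 m² (ratio 2).
(1−a)S·A_cross = εσ·A_surf·T⁴  ⇒  T⁴ = (1−a)S/(2σ).
T⁴ = 0.640·507/(2·5.67×10⁻⁸) = 2.861×10⁹ K⁴.
T = (2.861×10⁹)^(1/4).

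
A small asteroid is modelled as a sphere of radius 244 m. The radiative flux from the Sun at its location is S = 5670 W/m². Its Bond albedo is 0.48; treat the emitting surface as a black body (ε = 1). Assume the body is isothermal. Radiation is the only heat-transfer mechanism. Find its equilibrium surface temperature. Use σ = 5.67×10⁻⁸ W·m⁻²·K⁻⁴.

T ≈ 338 K

At equilibrium, absorbed power = emitted power.
Absorbing cross-section = πr² = 1.870×10⁵ m²; emitting surface = 4πr² = 7.482×10⁵ m² (ratio 4).
(1−a)S·A_cross = εσ·A_surf·T⁴  ⇒  T⁴ = (1−a)S/(4σ).
T⁴ = 0.520·5670/(4·5.67×10⁻⁸) = 1.300×10¹⁰ K⁴.
T = (1.300×10¹⁰)^(1/4).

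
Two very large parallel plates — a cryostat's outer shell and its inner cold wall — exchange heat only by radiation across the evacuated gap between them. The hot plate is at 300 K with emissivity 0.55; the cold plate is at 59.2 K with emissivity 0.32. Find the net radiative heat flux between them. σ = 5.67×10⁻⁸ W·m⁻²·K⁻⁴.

q ≈ 116 W/m²

For two infinite grey parallel plates, q = σ(T₁⁴ − T₂⁴)/(1/ε₁ + 1/ε₂ − 1).
T₁⁴ − T₂⁴ = 8.100×10⁹ − 1.228×10⁷ = 8.088×10⁹ K⁴.
1/ε₁ + 1/ε₂ − 1 = 1.818 + 3.125 − 1 = 3.943.
q = 5.67×10⁻⁸ × 8.088×10⁹ / 3.943.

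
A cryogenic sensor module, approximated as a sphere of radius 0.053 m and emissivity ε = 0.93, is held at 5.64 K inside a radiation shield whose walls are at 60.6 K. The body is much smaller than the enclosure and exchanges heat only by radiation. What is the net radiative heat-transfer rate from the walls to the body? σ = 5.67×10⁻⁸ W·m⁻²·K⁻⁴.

P_net ≈ 0.0251 W

For a small grey body in a large enclosure: P_net = εσA(T_body⁴ − T_wall⁴).
A = 4πr² = 0.03530 m²; T_body⁴ − T_wall⁴ = 1012 − 1.349×10⁷ = -1.349×10⁷ K⁴.
|P_net| = 0.93·5.67×10⁻⁸·0.03530·1.349×10⁷.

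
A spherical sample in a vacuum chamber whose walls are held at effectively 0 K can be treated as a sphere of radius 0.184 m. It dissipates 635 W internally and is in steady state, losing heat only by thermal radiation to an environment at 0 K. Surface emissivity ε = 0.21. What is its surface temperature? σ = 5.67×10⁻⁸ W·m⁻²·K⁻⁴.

Steady state: internal power = radiated power, P = εσA T⁴.
Radiating area A = 4πr² = 0.4254 m².
T⁴ = P/(εσA) = 635/(0.21·5.67×10⁻⁸·0.4254) = 1.254×10¹¹ K⁴.
T = (1.254×10¹¹)^(1/4).

T ≈ 595 K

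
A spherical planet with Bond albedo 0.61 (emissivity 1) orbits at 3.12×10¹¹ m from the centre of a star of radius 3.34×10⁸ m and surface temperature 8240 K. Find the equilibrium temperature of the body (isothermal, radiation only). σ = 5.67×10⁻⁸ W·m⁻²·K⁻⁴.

T ≈ 151 K

The star's surface emits σT_*⁴; at distance d the flux is S = σT_*⁴(R_*/d)².
S = 5.67×10⁻⁸·(8240)⁴·(3.34×10⁸/3.12×10¹¹)² = 299.6 W/m².
For an isothermal sphere T⁴ = (1−a)S/(4σ) = 5.151×10⁸ K⁴.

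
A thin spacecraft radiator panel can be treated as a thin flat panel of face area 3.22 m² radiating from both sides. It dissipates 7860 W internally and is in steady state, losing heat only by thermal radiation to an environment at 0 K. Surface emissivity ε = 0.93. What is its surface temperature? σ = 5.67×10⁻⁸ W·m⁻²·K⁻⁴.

T ≈ 390 K

Steady state: internal power = radiated power, P = εσA T⁴.
Radiating area A = 2·3.22 = 6.440 m².
T⁴ = P/(εσA) = 7860/(0.93·5.67×10⁻⁸·6.440) = 2.315×10¹⁰ K⁴.
T = (2.315×10¹⁰)^(1/4).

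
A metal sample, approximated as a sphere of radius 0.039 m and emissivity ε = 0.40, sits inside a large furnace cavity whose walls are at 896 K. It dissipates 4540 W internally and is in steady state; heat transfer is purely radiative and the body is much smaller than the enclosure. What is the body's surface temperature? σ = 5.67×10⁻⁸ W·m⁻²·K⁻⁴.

T ≈ 1830 K

For a small grey body in a large enclosure, net radiated power = εσA(T⁴ − T_w⁴).
Steady state: P = εσA(T⁴ − T_w⁴) with A = 4πr² = 0.01911 m².
T⁴ = P/(εσA) + T_w⁴ = 4540/(0.40·5.67×10⁻⁸·0.01911) + (896)⁴
    = 1.047×10¹³ + 6.445×10¹¹ = 1.112×10¹³ K⁴.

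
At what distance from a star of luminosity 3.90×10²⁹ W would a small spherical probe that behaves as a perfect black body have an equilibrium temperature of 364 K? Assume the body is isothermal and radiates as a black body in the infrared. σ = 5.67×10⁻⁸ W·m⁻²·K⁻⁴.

For an isothermal black-emitting sphere, (1−a)S·πr² = σ·4πr²·T⁴ ⇒ S = 4σT⁴/(1−a).
S = 4·5.67×10⁻⁸·(364)⁴/1.00 = 3982 W/m².
Flux falls as S = L/(4πd²), so d = √(L/(4πS)) = √(3.90×10²⁹/(4π·3982)).

d ≈ 2.79×10¹² m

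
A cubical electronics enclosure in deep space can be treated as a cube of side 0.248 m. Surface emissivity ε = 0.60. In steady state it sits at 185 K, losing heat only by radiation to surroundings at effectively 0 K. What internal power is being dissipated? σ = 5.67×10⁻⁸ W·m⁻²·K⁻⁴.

P ≈ 14.7 W

Steady state: P = εσA T⁴.
A = 6L² = 0.3690 m²; T⁴ = (185)⁴ = 1.171×10⁹ K⁴.
P = 0.60 × 5.67×10⁻⁸ × 0.3690 × 1.171×10⁹.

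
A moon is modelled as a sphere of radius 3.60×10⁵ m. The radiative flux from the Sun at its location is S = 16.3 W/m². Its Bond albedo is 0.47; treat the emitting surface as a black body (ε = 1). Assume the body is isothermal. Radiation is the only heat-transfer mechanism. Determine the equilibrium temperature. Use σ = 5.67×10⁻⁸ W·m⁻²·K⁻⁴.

At equilibrium, absorbed power = emitted power.
Absorbing cross-section = πr² = 4.072×10¹¹ m²; emitting surface = 4πr² = 1.629×10¹² m² (ratio 4).
(1−a)S·A_cross = εσ·A_surf·T⁴  ⇒  T⁴ = (1−a)S/(4σ).
T⁴ = 0.530·16.3/(4·5.67×10⁻⁸) = 3.809×10⁷ K⁴.
T = (3.809×10⁷)^(1/4).

T ≈ 78.6 K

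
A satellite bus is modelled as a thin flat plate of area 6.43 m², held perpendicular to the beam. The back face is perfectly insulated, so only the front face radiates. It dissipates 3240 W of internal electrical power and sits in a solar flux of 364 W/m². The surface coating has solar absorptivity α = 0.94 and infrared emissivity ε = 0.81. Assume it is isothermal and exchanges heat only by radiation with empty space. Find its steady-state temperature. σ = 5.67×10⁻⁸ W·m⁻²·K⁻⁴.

T ≈ 368 K

At steady state, absorbed solar power + internal power = radiated power.
Absorbed: α·S·A_cross = 0.94·364·6.430 = 2200 W (cross-section A).
Total input = 2200 + 3240 = 5440 W.
Radiated: εσ·A_surf·T⁴ with A_surf = A = 6.430 m².
T⁴ = 5440/(0.81·5.67×10⁻⁸·6.430) = 1.842×10¹⁰ K⁴.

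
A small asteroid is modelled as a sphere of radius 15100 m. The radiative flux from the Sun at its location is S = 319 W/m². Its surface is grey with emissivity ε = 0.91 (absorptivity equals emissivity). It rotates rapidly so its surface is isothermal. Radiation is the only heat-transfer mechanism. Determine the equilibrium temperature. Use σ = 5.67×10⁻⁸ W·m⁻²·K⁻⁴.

T ≈ 194 K

At equilibrium, absorbed power = emitted power.
Absorbing cross-section = πr² = 7.163×10⁸ m²; emitting surface = 4πr² = 2.865×10⁹ m² (ratio 4).
εS·A_cross = εσ·A_surf·T⁴  ⇒  T⁴ = S/(4σ)   (ε cancels).
T⁴ = 319/(4·5.67×10⁻⁸) = 1.407×10⁹ K⁴.
T = (1.407×10⁹)^(1/4).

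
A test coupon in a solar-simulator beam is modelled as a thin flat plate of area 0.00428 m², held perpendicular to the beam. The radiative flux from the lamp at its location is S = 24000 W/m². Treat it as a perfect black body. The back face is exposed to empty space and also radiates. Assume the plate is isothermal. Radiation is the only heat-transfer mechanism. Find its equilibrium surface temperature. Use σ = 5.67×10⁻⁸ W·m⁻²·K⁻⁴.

At equilibrium, absorbed power = emitted power.
Absorbing cross-section = A = 0.004280 m²; emitting surface = 2A = 0.008560 m² (ratio 2).
S·A_cross = εσ·A_surf·T⁴  ⇒  T⁴ = S/(2σ).
T⁴ = 1.00·24000/(2·5.67×10⁻⁸) = 2.116×10¹¹ K⁴.
T = (2.116×10¹¹)^(1/4).

T ≈ 678 K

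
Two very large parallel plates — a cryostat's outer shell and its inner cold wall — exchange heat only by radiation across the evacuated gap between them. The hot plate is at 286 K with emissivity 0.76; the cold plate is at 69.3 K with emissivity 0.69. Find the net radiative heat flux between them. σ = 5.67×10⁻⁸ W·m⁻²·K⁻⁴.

For two infinite grey parallel plates, q = σ(T₁⁴ − T₂⁴)/(1/ε₁ + 1/ε₂ − 1).
T₁⁴ − T₂⁴ = 6.691×10⁹ − 2.306×10⁷ = 6.668×10⁹ K⁴.
1/ε₁ + 1/ε₂ − 1 = 1.316 + 1.449 − 1 = 1.765.
q = 5.67×10⁻⁸ × 6.668×10⁹ / 1.765.

q ≈ 214 W/m²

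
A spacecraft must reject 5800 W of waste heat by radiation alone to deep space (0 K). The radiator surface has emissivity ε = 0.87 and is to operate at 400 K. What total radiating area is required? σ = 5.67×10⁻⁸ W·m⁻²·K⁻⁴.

P = εσA T⁴ ⇒ A = P/(εσT⁴).
T⁴ = 2.560×10¹⁰ K⁴.
A = 5800/(0.87 × 5.67×10⁻⁸ × 2.560×10¹⁰).

A ≈ 4.59 m²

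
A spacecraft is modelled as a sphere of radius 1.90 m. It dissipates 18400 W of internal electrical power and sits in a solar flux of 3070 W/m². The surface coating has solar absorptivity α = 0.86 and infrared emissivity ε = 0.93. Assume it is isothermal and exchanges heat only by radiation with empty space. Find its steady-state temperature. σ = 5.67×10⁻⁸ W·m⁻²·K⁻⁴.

T ≈ 377 K

At steady state, absorbed solar power + internal power = radiated power.
Absorbed: α·S·A_cross = 0.86·3070·11.34 = 29940 W (cross-section πr²).
Total input = 29940 + 18400 = 48340 W.
Radiated: εσ·A_surf·T⁴ with A_surf = 4πr² = 45.36 m².
T⁴ = 48340/(0.93·5.67×10⁻⁸·45.36) = 2.021×10¹⁰ K⁴.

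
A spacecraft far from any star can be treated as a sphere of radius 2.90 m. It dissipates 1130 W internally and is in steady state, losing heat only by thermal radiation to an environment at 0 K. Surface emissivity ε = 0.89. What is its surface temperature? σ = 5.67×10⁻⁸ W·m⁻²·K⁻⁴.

Steady state: internal power = radiated power, P = εσA T⁴.
Radiating area A = 4πr² = 105.7 m².
T⁴ = P/(εσA) = 1130/(0.89·5.67×10⁻⁸·105.7) = 2.119×10⁸ K⁴.
T = (2.119×10⁸)^(1/4).

T ≈ 121 K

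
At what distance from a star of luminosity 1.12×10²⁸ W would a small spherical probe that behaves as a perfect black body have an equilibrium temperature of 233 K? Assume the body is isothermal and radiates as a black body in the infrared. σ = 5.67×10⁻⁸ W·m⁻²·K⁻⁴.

For an isothermal black-emitting sphere, (1−a)S·πr² = σ·4πr²·T⁴ ⇒ S = 4σT⁴/(1−a).
S = 4·5.67×10⁻⁸·(233)⁴/1.00 = 668.4 W/m².
Flux falls as S = L/(4πd²), so d = √(L/(4πS)) = √(1.12×10²⁸/(4π·668.4)).

d ≈ 1.15×10¹² m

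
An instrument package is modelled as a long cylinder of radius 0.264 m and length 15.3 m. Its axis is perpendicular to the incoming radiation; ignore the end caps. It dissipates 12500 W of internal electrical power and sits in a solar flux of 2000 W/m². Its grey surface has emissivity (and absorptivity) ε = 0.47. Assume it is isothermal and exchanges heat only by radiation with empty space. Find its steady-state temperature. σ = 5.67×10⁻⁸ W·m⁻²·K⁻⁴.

At steady state, absorbed solar power + internal power = radiated power.
Absorbed: α·S·A_cross = 0.47·2000·8.078 = 7594 W (cross-section 2rL).
Total input = 7594 + 12500 = 20090 W.
Radiated: εσ·A_surf·T⁴ with A_surf = 2πrL = 25.38 m².
T⁴ = 20090/(0.47·5.67×10⁻⁸·25.38) = 2.971×10¹⁰ K⁴.

T ≈ 415 K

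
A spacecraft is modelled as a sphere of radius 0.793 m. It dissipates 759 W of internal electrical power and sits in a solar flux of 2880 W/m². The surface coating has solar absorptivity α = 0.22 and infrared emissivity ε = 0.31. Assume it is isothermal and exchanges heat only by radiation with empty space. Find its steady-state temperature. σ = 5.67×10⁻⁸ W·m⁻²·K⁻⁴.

At steady state, absorbed solar power + internal power = radiated power.
Absorbed: α·S·A_cross = 0.22·2880·1.976 = 1252 W (cross-section πr²).
Total input = 1252 + 759 = 2011 W.
Radiated: εσ·A_surf·T⁴ with A_surf = 4πr² = 7.902 m².
T⁴ = 2011/(0.31·5.67×10⁻⁸·7.902) = 1.448×10¹⁰ K⁴.

T ≈ 347 K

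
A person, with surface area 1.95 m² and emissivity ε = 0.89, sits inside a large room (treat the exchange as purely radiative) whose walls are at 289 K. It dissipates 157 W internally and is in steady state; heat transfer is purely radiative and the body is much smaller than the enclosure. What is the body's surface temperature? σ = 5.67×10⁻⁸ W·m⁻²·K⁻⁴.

For a small grey body in a large enclosure, net radiated power = εσA(T⁴ − T_w⁴).
Steady state: P = εσA(T⁴ − T_w⁴) with A = 1.95 m².
T⁴ = P/(εσA) + T_w⁴ = 157/(0.89·5.67×10⁻⁸·1.950) + (289)⁴
    = 1.595×10⁹ + 6.976×10⁹ = 8.571×10⁹ K⁴.

T ≈ 304 K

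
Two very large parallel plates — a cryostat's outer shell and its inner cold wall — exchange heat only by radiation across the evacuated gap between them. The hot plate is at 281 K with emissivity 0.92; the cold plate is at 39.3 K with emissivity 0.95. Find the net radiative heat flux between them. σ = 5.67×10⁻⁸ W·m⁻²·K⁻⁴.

q ≈ 310 W/m²

For two infinite grey parallel plates, q = σ(T₁⁴ − T₂⁴)/(1/ε₁ + 1/ε₂ − 1).
T₁⁴ − T₂⁴ = 6.235×10⁹ − 2.385×10⁶ = 6.232×10⁹ K⁴.
1/ε₁ + 1/ε₂ − 1 = 1.087 + 1.053 − 1 = 1.140.
q = 5.67×10⁻⁸ × 6.232×10⁹ / 1.140.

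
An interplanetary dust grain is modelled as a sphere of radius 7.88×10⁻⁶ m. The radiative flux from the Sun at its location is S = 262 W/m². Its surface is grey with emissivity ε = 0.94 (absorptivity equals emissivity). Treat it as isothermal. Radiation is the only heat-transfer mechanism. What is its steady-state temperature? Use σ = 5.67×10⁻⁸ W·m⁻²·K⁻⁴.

T ≈ 184 K

At equilibrium, absorbed power = emitted power.
Absorbing cross-section = πr² = 1.951×10⁻¹⁰ m²; emitting surface = 4πr² = 7.803×10⁻¹⁰ m² (ratio 4).
εS·A_cross = εσ·A_surf·T⁴  ⇒  T⁴ = S/(4σ)   (ε cancels).
T⁴ = 262/(4·5.67×10⁻⁸) = 1.155×10⁹ K⁴.
T = (1.155×10⁹)^(1/4).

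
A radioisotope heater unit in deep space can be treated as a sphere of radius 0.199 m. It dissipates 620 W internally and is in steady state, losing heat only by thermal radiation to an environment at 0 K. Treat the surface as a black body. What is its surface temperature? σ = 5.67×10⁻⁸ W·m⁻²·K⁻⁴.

Steady state: internal power = radiated power, P = εσA T⁴.
Radiating area A = 4πr² = 0.4976 m².
T⁴ = P/(εσA) = 620/(1.0·5.67×10⁻⁸·0.4976) = 2.197×10¹⁰ K⁴.
T = (2.197×10¹⁰)^(1/4).

T ≈ 385 K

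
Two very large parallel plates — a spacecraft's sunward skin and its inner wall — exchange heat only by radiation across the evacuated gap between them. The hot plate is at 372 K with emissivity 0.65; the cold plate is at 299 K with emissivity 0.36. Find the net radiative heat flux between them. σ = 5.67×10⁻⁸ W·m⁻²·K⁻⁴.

For two infinite grey parallel plates, q = σ(T₁⁴ − T₂⁴)/(1/ε₁ + 1/ε₂ − 1).
T₁⁴ − T₂⁴ = 1.915×10¹⁰ − 7.993×10⁹ = 1.116×10¹⁰ K⁴.
1/ε₁ + 1/ε₂ − 1 = 1.538 + 2.778 − 1 = 3.316.
q = 5.67×10⁻⁸ × 1.116×10¹⁰ / 3.316.

q ≈ 191 W/m²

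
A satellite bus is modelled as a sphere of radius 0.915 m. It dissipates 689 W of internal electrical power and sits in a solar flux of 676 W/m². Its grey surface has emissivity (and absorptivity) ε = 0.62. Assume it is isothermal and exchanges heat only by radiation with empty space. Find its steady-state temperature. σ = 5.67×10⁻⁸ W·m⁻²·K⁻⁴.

T ≈ 264 K

At steady state, absorbed solar power + internal power = radiated power.
Absorbed: α·S·A_cross = 0.62·676·2.630 = 1102 W (cross-section πr²).
Total input = 1102 + 689 = 1791 W.
Radiated: εσ·A_surf·T⁴ with A_surf = 4πr² = 10.52 m².
T⁴ = 1791/(0.62·5.67×10⁻⁸·10.52) = 4.844×10⁹ K⁴.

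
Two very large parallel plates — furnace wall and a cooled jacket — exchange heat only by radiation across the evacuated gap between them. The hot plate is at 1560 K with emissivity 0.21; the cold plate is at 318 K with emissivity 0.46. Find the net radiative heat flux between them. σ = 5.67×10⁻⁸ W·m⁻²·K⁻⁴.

For two infinite grey parallel plates, q = σ(T₁⁴ − T₂⁴)/(1/ε₁ + 1/ε₂ − 1).
T₁⁴ − T₂⁴ = 5.922×10¹² − 1.023×10¹⁰ = 5.912×10¹² K⁴.
1/ε₁ + 1/ε₂ − 1 = 4.762 + 2.174 − 1 = 5.936.
q = 5.67×10⁻⁸ × 5.912×10¹² / 5.936.

q ≈ 56500 W/m²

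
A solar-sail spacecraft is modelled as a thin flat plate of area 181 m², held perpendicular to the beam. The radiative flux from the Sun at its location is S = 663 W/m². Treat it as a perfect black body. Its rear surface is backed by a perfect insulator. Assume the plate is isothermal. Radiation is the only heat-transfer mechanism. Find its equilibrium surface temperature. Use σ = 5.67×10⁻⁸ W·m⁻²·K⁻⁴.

T ≈ 329 K

At equilibrium, absorbed power = emitted power.
Absorbing cross-section = A = 181.0 m²; emitting surface = A = 181.0 m² (ratio 1).
S·A_cross = εσ·A_surf·T⁴  ⇒  T⁴ = S/(1σ).
T⁴ = 1.00·663/(1·5.67×10⁻⁸) = 1.169×10¹⁰ K⁴.
T = (1.169×10¹⁰)^(1/4).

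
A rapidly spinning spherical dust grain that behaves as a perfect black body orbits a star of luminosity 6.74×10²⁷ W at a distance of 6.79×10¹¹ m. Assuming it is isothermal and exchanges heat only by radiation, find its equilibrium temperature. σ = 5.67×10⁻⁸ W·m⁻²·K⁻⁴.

T ≈ 268 K

First find the stellar flux at distance d: S = L/(4πd²) = 6.74×10²⁷/(4π·(6.79×10¹¹)²) = 1163 W/m².
For an isothermal sphere, absorbed (1−a)S·πr² = emitted σ·4πr²·T⁴, so T⁴ = (1−a)S/(4σ).
T⁴ = 1.00·1163/(4·5.67×10⁻⁸) = 5.129×10⁹ K⁴.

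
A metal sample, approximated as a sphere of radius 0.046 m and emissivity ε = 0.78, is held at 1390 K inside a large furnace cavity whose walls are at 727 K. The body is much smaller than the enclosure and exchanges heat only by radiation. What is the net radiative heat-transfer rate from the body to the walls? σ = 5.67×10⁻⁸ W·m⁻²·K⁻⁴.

P_net ≈ 4060 W

For a small grey body in a large enclosure: P_net = εσA(T_body⁴ − T_wall⁴).
A = 4πr² = 0.02659 m²; T_body⁴ − T_wall⁴ = 3.733×10¹² − 2.793×10¹¹ = 3.454×10¹² K⁴.
|P_net| = 0.78·5.67×10⁻⁸·0.02659·3.454×10¹².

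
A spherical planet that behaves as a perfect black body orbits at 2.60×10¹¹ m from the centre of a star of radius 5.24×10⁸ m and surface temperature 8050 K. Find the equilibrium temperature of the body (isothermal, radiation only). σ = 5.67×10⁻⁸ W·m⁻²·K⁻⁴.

T ≈ 256 K

The star's surface emits σT_*⁴; at distance d the flux is S = σT_*⁴(R_*/d)².
S = 5.67×10⁻⁸·(8050)⁴·(5.24×10⁸/2.60×10¹¹)² = 967.1 W/m².
For an isothermal sphere T⁴ = (1−a)S/(4σ) = 4.264×10⁹ K⁴.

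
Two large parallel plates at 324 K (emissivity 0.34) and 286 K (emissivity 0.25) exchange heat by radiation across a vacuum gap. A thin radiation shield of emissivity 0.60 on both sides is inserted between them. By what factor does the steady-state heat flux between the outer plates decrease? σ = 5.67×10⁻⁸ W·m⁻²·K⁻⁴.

factor ≈ 1.39

Without shield: q₀ = σΔ(T⁴)/(1/ε₁+1/ε₂−1) with denominator 5.941.
With shield the two gaps are in series; the resistances add: (1/ε₁+1/ε_s−1)+(1/ε_s+1/ε₂−1) = 3.608+4.667 = 8.275.
Heat-flux ratio q₀/q = 8.275/5.941.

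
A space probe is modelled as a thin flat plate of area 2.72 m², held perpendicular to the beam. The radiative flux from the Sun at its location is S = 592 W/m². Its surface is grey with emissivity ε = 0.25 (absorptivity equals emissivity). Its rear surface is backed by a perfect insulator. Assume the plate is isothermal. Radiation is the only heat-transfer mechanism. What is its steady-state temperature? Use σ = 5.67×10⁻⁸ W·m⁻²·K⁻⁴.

At equilibrium, absorbed power = emitted power.
Absorbing cross-section = A = 2.720 m²; emitting surface = A = 2.720 m² (ratio 1).
εS·A_cross = εσ·A_surf·T⁴  ⇒  T⁴ = S/(1σ)   (ε cancels).
T⁴ = 592/(1·5.67×10⁻⁸) = 1.044×10¹⁰ K⁴.
T = (1.044×10¹⁰)^(1/4).

T ≈ 320 K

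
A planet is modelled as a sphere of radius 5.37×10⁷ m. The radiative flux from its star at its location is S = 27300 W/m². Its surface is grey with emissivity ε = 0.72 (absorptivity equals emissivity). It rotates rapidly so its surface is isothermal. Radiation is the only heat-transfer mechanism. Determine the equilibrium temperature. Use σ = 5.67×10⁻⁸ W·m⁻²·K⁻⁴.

At equilibrium, absorbed power = emitted power.
Absorbing cross-section = πr² = 9.059×10¹⁵ m²; emitting surface = 4πr² = 3.624×10¹⁶ m² (ratio 4).
εS·A_cross = εσ·A_surf·T⁴  ⇒  T⁴ = S/(4σ)   (ε cancels).
T⁴ = 27300/(4·5.67×10⁻⁸) = 1.204×10¹¹ K⁴.
T = (1.204×10¹¹)^(1/4).

T ≈ 589 K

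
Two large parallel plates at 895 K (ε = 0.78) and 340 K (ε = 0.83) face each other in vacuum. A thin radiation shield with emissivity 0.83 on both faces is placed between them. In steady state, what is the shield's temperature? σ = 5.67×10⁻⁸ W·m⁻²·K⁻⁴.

In steady state the net flux on the hot side equals that on the cold side.
σ(T₁⁴−T_s⁴)/D₁ = σ(T_s⁴−T₂⁴)/D₂, with D₁ = 1/ε₁+1/ε_s−1 = 1.487, D₂ = 1/ε_s+1/ε₂−1 = 1.410.
Solve for T_s⁴: T_s⁴ = (D₂·T₁⁴ + D₁·T₂⁴)/(D₁+D₂) = 3.191×10¹¹ K⁴.

T_s ≈ 752 K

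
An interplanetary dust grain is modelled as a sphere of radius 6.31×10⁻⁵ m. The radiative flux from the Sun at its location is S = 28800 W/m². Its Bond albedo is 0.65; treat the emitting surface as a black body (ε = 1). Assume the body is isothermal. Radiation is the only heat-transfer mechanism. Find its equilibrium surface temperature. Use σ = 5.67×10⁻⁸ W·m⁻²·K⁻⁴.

At equilibrium, absorbed power = emitted power.
Absorbing cross-section = πr² = 1.251×10⁻⁸ m²; emitting surface = 4πr² = 5.003×10⁻⁸ m² (ratio 4).
(1−a)S·A_cross = εσ·A_surf·T⁴  ⇒  T⁴ = (1−a)S/(4σ).
T⁴ = 0.350·28800/(4·5.67×10⁻⁸) = 4.444×10¹⁰ K⁴.
T = (4.444×10¹⁰)^(1/4).

T ≈ 459 K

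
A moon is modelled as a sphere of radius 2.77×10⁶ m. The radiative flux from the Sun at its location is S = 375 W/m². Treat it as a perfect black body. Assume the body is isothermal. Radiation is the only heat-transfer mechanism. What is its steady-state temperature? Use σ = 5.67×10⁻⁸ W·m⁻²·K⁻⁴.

At equilibrium, absorbed power = emitted power.
Absorbing cross-section = πr² = 2.411×10¹³ m²; emitting surface = 4πr² = 9.642×10¹³ m² (ratio 4).
S·A_cross = εσ·A_surf·T⁴  ⇒  T⁴ = S/(4σ).
T⁴ = 1.00·375/(4·5.67×10⁻⁸) = 1.653×10⁹ K⁴.
T = (1.653×10⁹)^(1/4).

T ≈ 202 K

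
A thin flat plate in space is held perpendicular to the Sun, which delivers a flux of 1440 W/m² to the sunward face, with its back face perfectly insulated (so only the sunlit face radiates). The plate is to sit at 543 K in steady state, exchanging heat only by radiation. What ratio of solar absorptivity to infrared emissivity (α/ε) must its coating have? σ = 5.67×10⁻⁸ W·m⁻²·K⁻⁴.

Balance: αS·A = εσ·1A·T⁴ ⇒ α/ε = σT⁴/S.
α/ε = 5.67×10⁻⁸·(543)⁴/1440 = 5.67×10⁻⁸·8.694×10¹⁰/1440.

α/ε ≈ 3.42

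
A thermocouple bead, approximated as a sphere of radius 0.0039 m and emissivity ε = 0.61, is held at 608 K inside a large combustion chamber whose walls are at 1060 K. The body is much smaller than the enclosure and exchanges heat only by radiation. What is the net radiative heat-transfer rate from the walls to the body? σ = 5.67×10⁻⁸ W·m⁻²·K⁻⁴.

For a small grey body in a large enclosure: P_net = εσA(T_body⁴ − T_wall⁴).
A = 4πr² = 1.911×10⁻⁴ m²; T_body⁴ − T_wall⁴ = 1.367×10¹¹ − 1.262×10¹² = -1.126×10¹² K⁴.
|P_net| = 0.61·5.67×10⁻⁸·1.911×10⁻⁴·1.126×10¹².

P_net ≈ 7.44 W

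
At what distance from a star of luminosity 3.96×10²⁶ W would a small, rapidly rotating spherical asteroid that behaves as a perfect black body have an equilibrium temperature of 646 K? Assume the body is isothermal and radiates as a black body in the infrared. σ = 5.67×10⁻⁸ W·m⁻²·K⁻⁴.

d ≈ 2.82×10¹⁰ m

For an isothermal black-emitting sphere, (1−a)S·πr² = σ·4πr²·T⁴ ⇒ S = 4σT⁴/(1−a).
S = 4·5.67×10⁻⁸·(646)⁴/1.00 = 39500 W/m².
Flux falls as S = L/(4πd²), so d = √(L/(4πS)) = √(3.96×10²⁶/(4π·39500)).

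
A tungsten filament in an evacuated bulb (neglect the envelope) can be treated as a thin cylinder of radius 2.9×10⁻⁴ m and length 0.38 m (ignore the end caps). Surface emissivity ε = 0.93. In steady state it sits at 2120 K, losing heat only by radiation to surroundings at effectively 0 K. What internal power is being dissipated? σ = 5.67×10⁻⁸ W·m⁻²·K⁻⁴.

Steady state: P = εσA T⁴.
A = 2πrL = 6.924×10⁻⁴ m²; T⁴ = (2120)⁴ = 2.020×10¹³ K⁴.
P = 0.93 × 5.67×10⁻⁸ × 6.924×10⁻⁴ × 2.020×10¹³.

P ≈ 738 W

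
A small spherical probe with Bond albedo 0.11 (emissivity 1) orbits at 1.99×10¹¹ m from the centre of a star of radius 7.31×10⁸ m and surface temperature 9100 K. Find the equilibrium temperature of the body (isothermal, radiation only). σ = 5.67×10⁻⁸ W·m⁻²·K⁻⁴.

The star's surface emits σT_*⁴; at distance d the flux is S = σT_*⁴(R_*/d)².
S = 5.67×10⁻⁸·(9100)⁴·(7.31×10⁸/1.99×10¹¹)² = 5247 W/m².
For an isothermal sphere T⁴ = (1−a)S/(4σ) = 2.059×10¹⁰ K⁴.

T ≈ 379 K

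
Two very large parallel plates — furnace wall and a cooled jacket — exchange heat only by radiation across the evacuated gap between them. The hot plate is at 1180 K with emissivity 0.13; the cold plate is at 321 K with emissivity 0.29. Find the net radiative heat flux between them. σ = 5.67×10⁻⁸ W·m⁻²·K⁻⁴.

q ≈ 10800 W/m²

For two infinite grey parallel plates, q = σ(T₁⁴ − T₂⁴)/(1/ε₁ + 1/ε₂ − 1).
T₁⁴ − T₂⁴ = 1.939×10¹² − 1.062×10¹⁰ = 1.928×10¹² K⁴.
1/ε₁ + 1/ε₂ − 1 = 7.692 + 3.448 − 1 = 10.14.
q = 5.67×10⁻⁸ × 1.928×10¹² / 10.14.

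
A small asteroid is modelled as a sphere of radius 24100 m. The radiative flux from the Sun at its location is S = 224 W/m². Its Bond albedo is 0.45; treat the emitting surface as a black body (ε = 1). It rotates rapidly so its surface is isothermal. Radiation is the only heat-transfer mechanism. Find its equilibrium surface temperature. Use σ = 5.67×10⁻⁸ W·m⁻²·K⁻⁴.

T ≈ 153 K

At equilibrium, absorbed power = emitted power.
Absorbing cross-section = πr² = 1.825×10⁹ m²; emitting surface = 4πr² = 7.299×10⁹ m² (ratio 4).
(1−a)S·A_cross = εσ·A_surf·T⁴  ⇒  T⁴ = (1−a)S/(4σ).
T⁴ = 0.550·224/(4·5.67×10⁻⁸) = 5.432×10⁸ K⁴.
T = (5.432×10⁸)^(1/4).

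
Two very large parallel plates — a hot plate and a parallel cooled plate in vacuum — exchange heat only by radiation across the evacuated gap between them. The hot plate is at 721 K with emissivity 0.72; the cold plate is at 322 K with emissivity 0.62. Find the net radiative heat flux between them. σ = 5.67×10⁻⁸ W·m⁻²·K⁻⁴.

q ≈ 7350 W/m²

For two infinite grey parallel plates, q = σ(T₁⁴ − T₂⁴)/(1/ε₁ + 1/ε₂ − 1).
T₁⁴ − T₂⁴ = 2.702×10¹¹ − 1.075×10¹⁰ = 2.595×10¹¹ K⁴.
1/ε₁ + 1/ε₂ − 1 = 1.389 + 1.613 − 1 = 2.002.
q = 5.67×10⁻⁸ × 2.595×10¹¹ / 2.002.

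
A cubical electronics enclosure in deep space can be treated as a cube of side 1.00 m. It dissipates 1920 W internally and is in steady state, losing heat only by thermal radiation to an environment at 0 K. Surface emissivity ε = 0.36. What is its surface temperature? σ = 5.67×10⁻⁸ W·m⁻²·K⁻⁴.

T ≈ 354 K

Steady state: internal power = radiated power, P = εσA T⁴.
Radiating area A = 6L² = 6.000 m².
T⁴ = P/(εσA) = 1920/(0.36·5.67×10⁻⁸·6.000) = 1.568×10¹⁰ K⁴.
T = (1.568×10¹⁰)^(1/4).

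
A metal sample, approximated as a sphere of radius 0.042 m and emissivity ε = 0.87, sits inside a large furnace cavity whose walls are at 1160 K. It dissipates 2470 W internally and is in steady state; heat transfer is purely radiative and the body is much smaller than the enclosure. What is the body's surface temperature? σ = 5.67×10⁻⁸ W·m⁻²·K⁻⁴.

T ≈ 1420 K

For a small grey body in a large enclosure, net radiated power = εσA(T⁴ − T_w⁴).
Steady state: P = εσA(T⁴ − T_w⁴) with A = 4πr² = 0.02217 m².
T⁴ = P/(εσA) + T_w⁴ = 2470/(0.87·5.67×10⁻⁸·0.02217) + (1160)⁴
    = 2.259×10¹² + 1.811×10¹² = 4.069×10¹² K⁴.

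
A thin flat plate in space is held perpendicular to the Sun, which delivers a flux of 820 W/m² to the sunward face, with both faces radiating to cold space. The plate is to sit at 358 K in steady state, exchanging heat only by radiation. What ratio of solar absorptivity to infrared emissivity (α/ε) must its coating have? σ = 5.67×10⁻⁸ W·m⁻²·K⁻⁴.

Balance: αS·A = εσ·2A·T⁴ ⇒ α/ε = 2σT⁴/S.
α/ε = 2·5.67×10⁻⁸·(358)⁴/820 = 2·5.67×10⁻⁸·1.643×10¹⁰/820.

α/ε ≈ 2.27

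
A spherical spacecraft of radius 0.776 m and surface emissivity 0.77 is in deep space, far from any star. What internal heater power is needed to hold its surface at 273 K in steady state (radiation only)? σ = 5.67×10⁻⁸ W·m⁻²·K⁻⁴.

P = εσ·4πr²·T⁴.
4πr² = 7.567 m²; T⁴ = 5.555×10⁹ K⁴.
P = 0.77·5.67×10⁻⁸·7.567·5.555×10⁹.

P ≈ 1840 W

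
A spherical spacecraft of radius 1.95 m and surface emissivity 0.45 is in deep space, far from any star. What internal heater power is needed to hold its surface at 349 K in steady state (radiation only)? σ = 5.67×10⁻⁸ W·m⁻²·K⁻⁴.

P ≈ 18100 W

P = εσ·4πr²·T⁴.
4πr² = 47.78 m²; T⁴ = 1.484×10¹⁰ K⁴.
P = 0.45·5.67×10⁻⁸·47.78·1.484×10¹⁰.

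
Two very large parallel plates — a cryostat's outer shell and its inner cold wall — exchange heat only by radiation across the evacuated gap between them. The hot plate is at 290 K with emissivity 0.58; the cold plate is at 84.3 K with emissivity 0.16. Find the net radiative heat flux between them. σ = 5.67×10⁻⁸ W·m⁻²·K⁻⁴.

q ≈ 57.1 W/m²

For two infinite grey parallel plates, q = σ(T₁⁴ − T₂⁴)/(1/ε₁ + 1/ε₂ − 1).
T₁⁴ − T₂⁴ = 7.073×10⁹ − 5.050×10⁷ = 7.022×10⁹ K⁴.
1/ε₁ + 1/ε₂ − 1 = 1.724 + 6.250 − 1 = 6.974.
q = 5.67×10⁻⁸ × 7.022×10⁹ / 6.974.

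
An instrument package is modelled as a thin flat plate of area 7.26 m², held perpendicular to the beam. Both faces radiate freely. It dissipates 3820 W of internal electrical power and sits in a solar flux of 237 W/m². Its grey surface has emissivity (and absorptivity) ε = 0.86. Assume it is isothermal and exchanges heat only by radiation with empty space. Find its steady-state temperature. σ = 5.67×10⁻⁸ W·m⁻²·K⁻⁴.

T ≈ 294 K

At steady state, absorbed solar power + internal power = radiated power.
Absorbed: α·S·A_cross = 0.86·237·7.260 = 1480 W (cross-section A).
Total input = 1480 + 3820 = 5300 W.
Radiated: εσ·A_surf·T⁴ with A_surf = 2A = 14.52 m².
T⁴ = 5300/(0.86·5.67×10⁻⁸·14.52) = 7.485×10⁹ K⁴.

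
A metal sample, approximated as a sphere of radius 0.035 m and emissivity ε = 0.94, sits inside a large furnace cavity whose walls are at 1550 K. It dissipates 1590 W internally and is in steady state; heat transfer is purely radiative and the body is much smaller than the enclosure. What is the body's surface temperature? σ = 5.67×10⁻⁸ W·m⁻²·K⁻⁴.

For a small grey body in a large enclosure, net radiated power = εσA(T⁴ − T_w⁴).
Steady state: P = εσA(T⁴ − T_w⁴) with A = 4πr² = 0.01539 m².
T⁴ = P/(εσA) + T_w⁴ = 1590/(0.94·5.67×10⁻⁸·0.01539) + (1550)⁴
    = 1.938×10¹² + 5.772×10¹² = 7.710×10¹² K⁴.

T ≈ 1670 K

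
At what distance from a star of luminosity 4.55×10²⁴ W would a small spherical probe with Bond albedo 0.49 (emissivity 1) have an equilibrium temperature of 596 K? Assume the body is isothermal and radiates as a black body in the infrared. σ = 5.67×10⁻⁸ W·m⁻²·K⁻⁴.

d ≈ 2.54×10⁹ m

For an isothermal black-emitting sphere, (1−a)S·πr² = σ·4πr²·T⁴ ⇒ S = 4σT⁴/(1−a).
S = 4·5.67×10⁻⁸·(596)⁴/0.510 = 56110 W/m².
Flux falls as S = L/(4πd²), so d = √(L/(4πS)) = √(4.55×10²⁴/(4π·56110)).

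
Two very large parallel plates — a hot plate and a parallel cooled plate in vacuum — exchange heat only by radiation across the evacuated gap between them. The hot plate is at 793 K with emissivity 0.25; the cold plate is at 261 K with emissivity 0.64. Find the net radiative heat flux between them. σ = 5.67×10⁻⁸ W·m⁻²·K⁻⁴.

q ≈ 4860 W/m²

For two infinite grey parallel plates, q = σ(T₁⁴ − T₂⁴)/(1/ε₁ + 1/ε₂ − 1).
T₁⁴ − T₂⁴ = 3.955×10¹¹ − 4.640×10⁹ = 3.908×10¹¹ K⁴.
1/ε₁ + 1/ε₂ − 1 = 4.000 + 1.562 − 1 = 4.562.
q = 5.67×10⁻⁸ × 3.908×10¹¹ / 4.562.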